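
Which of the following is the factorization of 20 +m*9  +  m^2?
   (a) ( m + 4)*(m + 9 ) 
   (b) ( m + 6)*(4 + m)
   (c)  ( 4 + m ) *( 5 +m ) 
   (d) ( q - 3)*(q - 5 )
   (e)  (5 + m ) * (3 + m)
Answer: c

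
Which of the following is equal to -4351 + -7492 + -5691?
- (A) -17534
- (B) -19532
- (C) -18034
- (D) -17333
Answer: A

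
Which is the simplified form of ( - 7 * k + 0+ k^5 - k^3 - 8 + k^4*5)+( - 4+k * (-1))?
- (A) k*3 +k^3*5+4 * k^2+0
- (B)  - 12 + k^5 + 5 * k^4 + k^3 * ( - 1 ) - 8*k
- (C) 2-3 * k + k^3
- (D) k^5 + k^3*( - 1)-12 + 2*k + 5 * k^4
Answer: B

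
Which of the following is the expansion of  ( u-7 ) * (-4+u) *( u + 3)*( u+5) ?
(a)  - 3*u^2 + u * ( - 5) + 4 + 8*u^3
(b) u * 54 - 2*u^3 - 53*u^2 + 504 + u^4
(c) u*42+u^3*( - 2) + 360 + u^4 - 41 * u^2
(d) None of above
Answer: d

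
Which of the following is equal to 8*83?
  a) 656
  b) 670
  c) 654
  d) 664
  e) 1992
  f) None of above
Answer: d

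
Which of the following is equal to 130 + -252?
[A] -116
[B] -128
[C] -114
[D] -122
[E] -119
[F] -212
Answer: D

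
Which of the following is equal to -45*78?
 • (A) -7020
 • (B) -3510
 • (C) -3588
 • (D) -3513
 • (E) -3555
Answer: B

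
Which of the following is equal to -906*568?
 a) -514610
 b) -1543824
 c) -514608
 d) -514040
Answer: c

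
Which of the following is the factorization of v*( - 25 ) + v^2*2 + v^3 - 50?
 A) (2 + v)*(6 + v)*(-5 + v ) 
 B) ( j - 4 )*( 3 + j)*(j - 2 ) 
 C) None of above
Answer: C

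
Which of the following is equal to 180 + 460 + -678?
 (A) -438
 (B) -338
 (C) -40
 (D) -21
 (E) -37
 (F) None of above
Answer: F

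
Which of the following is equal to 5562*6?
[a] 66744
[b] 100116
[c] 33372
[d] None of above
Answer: c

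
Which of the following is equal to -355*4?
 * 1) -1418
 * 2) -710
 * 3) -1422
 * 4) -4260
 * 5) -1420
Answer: 5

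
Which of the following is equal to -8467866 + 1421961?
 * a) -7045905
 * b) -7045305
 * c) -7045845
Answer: a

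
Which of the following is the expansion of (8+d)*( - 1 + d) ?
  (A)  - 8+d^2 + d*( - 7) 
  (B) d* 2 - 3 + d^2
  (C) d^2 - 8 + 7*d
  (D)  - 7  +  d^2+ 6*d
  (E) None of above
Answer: C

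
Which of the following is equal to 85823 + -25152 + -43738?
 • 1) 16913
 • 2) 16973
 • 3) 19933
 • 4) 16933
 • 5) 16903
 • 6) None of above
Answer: 4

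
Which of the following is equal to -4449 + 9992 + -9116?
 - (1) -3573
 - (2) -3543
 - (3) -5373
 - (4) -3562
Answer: 1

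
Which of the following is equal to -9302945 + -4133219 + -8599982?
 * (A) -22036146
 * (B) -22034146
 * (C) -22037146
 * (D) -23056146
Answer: A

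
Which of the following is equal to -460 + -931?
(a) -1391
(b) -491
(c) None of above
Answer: a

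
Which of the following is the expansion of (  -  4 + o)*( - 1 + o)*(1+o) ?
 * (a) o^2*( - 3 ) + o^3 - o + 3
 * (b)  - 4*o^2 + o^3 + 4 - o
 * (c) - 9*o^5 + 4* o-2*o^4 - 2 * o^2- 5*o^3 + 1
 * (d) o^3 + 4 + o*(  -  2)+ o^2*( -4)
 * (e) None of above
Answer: b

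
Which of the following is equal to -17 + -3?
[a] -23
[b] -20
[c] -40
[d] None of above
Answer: b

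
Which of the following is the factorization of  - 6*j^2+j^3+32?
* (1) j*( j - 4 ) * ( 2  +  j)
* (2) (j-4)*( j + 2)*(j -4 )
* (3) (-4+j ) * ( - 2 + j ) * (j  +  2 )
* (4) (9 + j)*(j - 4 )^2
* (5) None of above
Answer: 2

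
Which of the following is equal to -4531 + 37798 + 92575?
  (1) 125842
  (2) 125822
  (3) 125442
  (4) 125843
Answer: 1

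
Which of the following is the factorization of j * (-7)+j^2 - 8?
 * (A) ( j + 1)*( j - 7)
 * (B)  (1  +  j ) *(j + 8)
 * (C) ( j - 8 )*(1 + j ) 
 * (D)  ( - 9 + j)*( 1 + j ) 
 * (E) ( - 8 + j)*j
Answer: C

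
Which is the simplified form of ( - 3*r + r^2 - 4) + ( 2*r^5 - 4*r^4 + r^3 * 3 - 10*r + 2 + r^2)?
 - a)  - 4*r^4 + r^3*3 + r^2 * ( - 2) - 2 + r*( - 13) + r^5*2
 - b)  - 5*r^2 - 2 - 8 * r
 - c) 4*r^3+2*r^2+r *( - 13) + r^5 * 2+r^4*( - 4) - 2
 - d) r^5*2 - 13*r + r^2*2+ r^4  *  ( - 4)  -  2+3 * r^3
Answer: d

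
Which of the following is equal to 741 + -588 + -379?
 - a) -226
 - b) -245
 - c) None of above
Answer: a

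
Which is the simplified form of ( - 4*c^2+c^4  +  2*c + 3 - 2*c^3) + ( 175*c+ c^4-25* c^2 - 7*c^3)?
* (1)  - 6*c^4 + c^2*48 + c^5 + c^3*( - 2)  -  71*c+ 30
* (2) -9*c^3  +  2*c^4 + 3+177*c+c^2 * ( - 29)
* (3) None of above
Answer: 2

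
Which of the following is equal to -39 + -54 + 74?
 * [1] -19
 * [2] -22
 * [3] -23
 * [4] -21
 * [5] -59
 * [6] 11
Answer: 1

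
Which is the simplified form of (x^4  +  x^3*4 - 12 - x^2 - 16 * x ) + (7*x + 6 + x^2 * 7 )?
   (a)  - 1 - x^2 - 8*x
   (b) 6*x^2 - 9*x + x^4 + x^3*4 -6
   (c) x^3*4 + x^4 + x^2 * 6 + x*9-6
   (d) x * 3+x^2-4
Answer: b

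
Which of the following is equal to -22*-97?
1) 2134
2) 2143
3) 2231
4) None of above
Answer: 1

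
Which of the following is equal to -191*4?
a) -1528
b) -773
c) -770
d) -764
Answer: d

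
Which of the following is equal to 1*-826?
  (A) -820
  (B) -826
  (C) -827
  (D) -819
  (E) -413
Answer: B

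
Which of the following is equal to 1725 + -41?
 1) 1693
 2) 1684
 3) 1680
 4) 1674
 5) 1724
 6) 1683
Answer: 2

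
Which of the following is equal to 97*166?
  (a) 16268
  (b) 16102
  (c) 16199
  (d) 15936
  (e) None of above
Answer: b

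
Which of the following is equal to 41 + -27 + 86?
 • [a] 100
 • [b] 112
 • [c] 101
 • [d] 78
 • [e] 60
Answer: a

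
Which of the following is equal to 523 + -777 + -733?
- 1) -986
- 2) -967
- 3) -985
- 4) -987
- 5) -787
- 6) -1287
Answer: 4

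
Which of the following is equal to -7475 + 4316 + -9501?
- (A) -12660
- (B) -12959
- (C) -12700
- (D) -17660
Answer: A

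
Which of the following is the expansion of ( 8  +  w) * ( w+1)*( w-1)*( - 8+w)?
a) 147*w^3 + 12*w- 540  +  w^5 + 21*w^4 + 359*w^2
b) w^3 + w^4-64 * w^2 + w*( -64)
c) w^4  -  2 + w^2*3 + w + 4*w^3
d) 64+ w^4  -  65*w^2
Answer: d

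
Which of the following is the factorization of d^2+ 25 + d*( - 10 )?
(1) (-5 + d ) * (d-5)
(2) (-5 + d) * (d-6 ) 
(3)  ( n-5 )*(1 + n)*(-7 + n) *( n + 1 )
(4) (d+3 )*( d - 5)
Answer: 1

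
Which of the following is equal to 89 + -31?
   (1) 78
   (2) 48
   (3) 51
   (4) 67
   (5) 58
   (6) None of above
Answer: 5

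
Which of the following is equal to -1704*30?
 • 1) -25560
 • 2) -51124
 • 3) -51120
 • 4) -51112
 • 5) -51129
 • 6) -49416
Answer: 3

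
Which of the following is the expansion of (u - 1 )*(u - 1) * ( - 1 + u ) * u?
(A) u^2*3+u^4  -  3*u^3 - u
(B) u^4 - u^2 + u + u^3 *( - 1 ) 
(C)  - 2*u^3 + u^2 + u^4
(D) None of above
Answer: A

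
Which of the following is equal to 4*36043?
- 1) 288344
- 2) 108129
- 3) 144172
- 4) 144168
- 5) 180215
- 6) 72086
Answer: 3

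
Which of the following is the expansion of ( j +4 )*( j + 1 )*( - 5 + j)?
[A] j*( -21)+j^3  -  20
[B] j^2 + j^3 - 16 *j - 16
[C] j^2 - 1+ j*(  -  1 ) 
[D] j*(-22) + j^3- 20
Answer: A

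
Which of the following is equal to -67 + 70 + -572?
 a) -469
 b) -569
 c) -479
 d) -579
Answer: b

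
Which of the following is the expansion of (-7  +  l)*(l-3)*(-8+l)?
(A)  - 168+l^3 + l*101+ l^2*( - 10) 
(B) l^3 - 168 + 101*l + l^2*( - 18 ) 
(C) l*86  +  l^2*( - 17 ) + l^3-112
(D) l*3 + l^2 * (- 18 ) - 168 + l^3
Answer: B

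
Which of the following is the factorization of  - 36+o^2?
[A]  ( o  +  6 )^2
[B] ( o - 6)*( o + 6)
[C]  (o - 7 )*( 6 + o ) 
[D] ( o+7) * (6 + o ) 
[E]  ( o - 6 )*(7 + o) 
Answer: B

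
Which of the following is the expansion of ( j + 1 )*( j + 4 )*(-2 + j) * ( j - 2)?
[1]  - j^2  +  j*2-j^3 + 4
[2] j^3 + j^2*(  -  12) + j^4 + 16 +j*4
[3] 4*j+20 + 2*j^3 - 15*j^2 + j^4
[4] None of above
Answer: 2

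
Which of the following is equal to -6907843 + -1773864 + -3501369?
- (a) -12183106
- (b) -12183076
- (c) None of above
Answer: b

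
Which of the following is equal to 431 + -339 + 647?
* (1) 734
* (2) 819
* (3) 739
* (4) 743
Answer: 3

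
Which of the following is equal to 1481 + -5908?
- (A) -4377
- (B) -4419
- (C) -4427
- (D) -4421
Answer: C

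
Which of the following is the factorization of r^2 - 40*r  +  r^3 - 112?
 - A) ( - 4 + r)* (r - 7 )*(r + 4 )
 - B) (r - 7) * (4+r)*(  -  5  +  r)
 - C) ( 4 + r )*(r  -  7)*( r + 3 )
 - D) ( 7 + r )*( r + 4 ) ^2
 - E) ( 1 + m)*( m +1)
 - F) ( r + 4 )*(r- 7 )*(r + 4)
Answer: F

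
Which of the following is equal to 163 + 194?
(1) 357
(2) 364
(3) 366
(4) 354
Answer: 1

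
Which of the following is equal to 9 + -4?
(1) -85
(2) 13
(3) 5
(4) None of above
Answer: 3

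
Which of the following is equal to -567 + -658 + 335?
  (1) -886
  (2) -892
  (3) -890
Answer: 3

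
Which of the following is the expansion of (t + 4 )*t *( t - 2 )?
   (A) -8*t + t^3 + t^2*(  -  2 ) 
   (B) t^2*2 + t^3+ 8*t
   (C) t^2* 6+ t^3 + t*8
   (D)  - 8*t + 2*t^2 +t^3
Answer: D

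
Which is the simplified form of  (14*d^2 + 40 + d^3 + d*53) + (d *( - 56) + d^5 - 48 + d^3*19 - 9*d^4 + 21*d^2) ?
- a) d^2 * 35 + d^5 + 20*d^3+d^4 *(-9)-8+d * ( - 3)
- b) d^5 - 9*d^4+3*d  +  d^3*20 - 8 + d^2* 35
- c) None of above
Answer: a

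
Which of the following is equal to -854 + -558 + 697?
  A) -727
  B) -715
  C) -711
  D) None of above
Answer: B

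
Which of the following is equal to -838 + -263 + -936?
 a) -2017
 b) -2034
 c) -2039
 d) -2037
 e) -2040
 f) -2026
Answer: d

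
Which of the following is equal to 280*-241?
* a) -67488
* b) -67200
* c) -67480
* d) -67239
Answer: c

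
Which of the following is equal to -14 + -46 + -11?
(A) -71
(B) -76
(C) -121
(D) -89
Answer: A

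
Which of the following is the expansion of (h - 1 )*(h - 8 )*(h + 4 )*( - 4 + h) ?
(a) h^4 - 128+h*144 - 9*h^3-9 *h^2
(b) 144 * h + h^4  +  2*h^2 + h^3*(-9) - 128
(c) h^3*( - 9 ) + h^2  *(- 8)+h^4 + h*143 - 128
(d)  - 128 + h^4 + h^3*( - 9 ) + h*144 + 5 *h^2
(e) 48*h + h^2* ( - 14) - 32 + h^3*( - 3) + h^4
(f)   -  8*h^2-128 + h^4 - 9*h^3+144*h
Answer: f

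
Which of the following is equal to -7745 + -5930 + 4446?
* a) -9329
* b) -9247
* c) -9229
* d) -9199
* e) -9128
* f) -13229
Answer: c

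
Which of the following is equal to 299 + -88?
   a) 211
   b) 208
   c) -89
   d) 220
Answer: a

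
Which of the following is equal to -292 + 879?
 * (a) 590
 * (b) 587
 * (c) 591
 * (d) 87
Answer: b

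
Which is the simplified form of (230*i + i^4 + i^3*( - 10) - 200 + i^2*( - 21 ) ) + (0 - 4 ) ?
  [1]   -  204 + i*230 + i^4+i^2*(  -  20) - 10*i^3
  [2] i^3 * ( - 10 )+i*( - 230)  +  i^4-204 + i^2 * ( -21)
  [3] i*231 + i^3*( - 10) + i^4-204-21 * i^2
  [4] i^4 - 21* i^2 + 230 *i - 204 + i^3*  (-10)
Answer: 4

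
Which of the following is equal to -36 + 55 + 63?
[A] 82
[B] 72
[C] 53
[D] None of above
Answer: A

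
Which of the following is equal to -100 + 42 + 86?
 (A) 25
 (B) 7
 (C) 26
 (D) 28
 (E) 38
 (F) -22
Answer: D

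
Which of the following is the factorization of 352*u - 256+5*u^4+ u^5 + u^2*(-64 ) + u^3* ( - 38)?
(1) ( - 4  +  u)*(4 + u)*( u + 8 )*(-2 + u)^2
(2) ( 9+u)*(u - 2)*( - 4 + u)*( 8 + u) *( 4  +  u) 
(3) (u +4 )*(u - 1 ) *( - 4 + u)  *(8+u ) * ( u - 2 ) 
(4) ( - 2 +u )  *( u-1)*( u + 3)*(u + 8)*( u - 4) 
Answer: 3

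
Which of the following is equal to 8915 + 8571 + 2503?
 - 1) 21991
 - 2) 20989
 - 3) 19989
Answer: 3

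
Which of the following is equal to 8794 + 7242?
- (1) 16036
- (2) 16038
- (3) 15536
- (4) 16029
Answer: 1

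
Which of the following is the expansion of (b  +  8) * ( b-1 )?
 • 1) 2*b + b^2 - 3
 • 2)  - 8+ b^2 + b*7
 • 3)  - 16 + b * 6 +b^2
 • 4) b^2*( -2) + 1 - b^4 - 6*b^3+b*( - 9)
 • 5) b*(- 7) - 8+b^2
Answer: 2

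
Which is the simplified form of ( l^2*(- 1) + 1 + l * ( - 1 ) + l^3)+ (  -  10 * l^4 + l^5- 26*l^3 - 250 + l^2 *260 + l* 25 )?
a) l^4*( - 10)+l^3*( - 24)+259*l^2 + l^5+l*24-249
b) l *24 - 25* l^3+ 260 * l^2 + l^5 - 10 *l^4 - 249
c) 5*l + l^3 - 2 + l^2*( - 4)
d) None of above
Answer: d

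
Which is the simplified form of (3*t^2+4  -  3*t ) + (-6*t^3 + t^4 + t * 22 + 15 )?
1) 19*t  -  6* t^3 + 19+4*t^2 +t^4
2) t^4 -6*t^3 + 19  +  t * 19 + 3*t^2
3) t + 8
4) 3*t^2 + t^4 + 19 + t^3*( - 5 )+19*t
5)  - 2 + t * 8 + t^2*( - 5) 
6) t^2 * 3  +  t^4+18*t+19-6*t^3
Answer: 2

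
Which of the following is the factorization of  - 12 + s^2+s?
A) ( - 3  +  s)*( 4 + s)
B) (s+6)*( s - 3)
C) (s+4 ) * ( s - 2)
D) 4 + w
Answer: A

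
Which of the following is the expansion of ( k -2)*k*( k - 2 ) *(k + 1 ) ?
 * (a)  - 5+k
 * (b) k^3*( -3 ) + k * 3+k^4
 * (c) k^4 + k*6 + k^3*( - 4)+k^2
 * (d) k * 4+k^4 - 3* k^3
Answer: d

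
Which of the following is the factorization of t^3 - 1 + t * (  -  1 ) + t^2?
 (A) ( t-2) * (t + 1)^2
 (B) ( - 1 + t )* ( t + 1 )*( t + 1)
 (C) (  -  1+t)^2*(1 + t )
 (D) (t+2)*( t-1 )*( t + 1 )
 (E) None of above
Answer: B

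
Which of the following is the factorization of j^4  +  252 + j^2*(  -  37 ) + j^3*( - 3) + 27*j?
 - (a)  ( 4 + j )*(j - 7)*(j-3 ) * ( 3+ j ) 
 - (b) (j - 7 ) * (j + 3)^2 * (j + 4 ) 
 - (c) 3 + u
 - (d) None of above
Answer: a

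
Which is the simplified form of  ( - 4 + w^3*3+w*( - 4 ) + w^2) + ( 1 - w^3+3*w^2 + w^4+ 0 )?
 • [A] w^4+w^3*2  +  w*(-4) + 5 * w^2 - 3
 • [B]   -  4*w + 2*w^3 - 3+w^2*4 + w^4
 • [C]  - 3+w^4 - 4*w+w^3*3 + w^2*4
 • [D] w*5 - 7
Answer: B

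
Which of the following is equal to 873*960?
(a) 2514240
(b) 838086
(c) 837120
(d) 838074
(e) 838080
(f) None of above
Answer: e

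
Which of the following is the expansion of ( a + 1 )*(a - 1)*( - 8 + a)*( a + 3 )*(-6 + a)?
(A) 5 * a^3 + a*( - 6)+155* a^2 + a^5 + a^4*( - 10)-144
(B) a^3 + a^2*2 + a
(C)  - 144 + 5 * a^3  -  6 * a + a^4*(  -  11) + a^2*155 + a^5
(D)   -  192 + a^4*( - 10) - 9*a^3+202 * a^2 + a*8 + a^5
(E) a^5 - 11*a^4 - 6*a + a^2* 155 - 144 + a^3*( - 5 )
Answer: C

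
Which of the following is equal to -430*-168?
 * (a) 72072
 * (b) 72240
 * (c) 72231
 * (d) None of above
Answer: b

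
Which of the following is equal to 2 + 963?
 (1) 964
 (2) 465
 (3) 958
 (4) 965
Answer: 4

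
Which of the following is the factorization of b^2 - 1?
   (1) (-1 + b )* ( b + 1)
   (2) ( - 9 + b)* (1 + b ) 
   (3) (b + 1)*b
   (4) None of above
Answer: 1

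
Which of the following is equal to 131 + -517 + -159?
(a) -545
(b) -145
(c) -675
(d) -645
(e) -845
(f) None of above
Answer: a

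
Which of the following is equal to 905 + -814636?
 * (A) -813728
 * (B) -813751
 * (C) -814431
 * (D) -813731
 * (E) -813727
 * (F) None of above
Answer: D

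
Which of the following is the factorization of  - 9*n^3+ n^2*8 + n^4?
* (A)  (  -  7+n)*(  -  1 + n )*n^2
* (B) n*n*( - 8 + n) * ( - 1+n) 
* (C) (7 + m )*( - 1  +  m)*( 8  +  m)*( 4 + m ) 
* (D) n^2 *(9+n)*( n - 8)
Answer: B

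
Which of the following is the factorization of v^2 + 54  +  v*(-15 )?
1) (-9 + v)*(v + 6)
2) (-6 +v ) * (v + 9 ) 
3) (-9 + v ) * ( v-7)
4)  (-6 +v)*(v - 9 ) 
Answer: 4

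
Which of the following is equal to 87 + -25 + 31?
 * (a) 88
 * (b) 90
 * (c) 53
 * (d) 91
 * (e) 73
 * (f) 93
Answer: f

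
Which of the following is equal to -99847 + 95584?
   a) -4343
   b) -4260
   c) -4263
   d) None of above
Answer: c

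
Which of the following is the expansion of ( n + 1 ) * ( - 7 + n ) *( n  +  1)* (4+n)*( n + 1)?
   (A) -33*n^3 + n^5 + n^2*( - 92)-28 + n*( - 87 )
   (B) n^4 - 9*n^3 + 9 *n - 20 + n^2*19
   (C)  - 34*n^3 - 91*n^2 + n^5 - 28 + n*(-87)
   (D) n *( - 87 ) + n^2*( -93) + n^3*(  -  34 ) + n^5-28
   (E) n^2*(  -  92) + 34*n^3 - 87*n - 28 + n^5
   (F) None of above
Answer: F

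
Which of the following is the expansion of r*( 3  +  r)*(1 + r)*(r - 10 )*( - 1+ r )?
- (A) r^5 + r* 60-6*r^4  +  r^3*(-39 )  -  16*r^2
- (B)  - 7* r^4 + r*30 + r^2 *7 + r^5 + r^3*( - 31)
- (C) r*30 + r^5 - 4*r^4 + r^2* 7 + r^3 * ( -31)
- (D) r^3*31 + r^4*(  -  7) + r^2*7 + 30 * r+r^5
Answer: B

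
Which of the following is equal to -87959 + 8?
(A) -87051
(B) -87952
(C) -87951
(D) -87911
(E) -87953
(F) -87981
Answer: C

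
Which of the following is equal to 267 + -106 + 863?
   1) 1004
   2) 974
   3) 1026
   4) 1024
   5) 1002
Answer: 4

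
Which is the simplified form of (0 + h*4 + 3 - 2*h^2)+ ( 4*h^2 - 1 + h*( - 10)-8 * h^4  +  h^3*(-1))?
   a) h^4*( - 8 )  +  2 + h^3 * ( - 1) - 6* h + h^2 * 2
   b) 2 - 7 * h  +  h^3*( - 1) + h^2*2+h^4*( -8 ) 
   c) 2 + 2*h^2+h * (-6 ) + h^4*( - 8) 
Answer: a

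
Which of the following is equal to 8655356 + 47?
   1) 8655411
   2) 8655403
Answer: 2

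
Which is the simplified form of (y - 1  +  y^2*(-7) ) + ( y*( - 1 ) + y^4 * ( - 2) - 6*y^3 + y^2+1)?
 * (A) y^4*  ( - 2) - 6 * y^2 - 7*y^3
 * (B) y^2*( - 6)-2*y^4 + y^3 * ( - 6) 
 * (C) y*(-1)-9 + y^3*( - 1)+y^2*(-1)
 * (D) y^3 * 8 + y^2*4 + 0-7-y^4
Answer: B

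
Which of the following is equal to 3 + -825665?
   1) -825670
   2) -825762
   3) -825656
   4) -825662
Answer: 4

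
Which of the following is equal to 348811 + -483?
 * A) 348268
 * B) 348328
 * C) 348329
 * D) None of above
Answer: B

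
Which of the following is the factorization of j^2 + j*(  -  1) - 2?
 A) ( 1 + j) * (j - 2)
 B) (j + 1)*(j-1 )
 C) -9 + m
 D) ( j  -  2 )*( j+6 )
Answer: A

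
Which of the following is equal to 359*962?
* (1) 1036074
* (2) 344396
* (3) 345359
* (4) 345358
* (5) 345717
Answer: 4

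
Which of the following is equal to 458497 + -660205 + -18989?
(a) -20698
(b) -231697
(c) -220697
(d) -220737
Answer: c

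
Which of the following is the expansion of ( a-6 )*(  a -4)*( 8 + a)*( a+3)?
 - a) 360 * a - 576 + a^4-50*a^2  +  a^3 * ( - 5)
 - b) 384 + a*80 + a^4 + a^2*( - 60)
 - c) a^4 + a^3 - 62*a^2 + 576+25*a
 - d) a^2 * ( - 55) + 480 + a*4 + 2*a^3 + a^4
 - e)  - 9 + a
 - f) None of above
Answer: f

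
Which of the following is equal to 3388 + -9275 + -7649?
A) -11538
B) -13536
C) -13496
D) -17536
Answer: B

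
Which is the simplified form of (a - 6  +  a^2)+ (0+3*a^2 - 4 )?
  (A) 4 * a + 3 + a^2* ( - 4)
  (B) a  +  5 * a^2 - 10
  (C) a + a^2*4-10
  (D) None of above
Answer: C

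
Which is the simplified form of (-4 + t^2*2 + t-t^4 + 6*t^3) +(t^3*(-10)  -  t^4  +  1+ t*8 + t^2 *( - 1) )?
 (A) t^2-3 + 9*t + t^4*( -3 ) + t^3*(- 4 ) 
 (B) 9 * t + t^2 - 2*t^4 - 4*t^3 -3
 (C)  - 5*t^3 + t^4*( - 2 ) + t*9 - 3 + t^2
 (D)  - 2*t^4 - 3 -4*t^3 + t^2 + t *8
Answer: B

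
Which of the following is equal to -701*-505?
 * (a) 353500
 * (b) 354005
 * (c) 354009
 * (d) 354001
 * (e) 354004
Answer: b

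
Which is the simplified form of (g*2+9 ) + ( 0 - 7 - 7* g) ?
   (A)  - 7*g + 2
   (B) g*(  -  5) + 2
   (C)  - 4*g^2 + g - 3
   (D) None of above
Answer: B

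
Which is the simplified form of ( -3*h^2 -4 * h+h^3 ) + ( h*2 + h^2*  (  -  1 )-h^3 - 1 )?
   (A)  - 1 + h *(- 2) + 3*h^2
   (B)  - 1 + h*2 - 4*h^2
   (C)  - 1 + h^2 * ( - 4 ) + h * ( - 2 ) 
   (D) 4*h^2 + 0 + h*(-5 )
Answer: C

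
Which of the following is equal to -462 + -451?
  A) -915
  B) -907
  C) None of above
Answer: C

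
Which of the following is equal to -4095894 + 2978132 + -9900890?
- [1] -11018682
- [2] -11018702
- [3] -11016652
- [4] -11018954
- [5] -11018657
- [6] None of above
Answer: 6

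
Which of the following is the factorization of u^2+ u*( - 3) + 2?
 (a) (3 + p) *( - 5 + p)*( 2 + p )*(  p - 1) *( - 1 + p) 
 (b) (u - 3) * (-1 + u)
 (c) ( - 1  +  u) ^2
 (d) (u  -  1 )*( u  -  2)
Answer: d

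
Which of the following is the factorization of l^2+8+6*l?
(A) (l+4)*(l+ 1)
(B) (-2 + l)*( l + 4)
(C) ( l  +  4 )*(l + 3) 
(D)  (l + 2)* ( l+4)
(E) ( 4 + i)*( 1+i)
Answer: D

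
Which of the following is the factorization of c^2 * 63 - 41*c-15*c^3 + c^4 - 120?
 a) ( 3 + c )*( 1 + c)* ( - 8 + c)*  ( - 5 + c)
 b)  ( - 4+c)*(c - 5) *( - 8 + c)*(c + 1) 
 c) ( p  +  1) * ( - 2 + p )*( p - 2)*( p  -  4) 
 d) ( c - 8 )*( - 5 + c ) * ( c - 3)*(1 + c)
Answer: d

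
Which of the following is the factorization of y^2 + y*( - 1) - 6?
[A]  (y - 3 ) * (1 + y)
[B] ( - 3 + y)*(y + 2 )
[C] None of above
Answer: B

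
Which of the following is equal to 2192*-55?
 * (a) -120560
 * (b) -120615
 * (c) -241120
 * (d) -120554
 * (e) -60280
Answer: a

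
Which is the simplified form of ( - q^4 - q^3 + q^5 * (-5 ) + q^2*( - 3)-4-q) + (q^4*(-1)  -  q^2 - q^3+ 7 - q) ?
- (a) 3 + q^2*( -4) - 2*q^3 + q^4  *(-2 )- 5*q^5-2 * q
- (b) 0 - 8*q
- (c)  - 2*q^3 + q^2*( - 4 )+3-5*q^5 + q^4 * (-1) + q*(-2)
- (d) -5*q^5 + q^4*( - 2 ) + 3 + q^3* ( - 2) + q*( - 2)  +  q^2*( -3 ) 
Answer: a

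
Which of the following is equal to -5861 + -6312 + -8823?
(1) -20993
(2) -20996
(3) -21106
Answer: 2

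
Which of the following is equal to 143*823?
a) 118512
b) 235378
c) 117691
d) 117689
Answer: d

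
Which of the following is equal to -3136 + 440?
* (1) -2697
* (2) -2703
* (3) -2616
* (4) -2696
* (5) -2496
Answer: 4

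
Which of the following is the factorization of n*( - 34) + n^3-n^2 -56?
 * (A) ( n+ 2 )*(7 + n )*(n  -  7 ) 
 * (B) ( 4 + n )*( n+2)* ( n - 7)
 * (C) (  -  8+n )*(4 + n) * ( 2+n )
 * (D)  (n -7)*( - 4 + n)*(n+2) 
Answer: B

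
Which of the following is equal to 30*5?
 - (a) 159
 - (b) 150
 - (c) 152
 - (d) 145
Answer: b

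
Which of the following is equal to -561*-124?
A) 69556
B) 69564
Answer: B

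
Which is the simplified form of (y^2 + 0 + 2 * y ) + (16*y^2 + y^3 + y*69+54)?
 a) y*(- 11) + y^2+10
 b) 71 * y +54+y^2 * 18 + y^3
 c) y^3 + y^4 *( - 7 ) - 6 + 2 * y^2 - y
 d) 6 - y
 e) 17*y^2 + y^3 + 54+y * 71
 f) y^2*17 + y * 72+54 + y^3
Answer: e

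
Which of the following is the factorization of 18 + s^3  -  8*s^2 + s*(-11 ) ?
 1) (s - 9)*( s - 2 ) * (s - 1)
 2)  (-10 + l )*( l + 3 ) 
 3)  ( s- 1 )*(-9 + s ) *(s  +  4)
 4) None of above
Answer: 4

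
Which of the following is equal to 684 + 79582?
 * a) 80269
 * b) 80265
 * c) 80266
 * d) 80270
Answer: c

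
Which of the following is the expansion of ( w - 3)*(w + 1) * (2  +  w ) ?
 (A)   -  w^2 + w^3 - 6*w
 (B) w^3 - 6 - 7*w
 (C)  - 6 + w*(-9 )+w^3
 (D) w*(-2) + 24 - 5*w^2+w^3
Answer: B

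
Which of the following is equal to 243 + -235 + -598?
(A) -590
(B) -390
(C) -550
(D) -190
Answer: A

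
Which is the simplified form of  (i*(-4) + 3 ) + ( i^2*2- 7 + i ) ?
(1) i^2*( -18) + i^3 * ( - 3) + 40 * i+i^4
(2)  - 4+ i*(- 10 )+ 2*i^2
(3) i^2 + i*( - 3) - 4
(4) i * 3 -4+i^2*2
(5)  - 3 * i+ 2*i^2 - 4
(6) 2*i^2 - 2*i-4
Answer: 5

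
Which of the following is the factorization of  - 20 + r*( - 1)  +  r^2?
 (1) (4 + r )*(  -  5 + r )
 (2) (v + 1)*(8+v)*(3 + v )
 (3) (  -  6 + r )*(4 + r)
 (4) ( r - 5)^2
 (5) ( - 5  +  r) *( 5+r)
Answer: 1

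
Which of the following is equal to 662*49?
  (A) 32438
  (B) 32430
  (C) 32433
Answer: A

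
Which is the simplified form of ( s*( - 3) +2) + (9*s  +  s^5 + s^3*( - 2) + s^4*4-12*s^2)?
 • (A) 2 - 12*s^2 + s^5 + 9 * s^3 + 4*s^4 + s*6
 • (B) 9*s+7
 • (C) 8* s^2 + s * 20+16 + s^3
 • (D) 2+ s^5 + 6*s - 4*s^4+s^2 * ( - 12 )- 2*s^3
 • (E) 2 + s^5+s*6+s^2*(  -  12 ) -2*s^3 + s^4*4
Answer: E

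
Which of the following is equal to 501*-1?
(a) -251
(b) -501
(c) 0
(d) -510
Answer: b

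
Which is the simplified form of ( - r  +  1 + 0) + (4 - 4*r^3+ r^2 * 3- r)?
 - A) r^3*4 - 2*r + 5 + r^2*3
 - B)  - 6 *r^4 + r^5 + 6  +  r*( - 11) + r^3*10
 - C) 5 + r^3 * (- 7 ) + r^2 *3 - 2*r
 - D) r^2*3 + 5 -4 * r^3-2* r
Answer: D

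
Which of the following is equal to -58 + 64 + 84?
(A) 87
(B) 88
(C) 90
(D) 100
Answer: C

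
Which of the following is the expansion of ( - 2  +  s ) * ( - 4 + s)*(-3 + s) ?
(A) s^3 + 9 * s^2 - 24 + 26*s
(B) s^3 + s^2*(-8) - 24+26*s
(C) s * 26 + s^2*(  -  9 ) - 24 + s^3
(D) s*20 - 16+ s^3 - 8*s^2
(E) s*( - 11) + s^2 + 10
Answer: C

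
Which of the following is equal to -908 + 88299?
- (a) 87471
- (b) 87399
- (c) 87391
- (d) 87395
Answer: c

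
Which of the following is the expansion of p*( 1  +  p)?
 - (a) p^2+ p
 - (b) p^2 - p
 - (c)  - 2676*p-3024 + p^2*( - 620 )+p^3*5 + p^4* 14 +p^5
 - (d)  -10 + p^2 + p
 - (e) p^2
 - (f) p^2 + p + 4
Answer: a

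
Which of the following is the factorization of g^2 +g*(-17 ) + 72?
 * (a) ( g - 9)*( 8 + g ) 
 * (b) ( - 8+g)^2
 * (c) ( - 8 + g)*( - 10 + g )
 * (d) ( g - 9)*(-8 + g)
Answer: d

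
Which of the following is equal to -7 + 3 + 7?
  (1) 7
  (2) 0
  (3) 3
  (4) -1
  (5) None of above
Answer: 3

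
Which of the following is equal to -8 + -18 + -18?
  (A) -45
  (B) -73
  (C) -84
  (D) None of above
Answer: D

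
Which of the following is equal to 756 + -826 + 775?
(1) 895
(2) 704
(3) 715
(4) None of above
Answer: 4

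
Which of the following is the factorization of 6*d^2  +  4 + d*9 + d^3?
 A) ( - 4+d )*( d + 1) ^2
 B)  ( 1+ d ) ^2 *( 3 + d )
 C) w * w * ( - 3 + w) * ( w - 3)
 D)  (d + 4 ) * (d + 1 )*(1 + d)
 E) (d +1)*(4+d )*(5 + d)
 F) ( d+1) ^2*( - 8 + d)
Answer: D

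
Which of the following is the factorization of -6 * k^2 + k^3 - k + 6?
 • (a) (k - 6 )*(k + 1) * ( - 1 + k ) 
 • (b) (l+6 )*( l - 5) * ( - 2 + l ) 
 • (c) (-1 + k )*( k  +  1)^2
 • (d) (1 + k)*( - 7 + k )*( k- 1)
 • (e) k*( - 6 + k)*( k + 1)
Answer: a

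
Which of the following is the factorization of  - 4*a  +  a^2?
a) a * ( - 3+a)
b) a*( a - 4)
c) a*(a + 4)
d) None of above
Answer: b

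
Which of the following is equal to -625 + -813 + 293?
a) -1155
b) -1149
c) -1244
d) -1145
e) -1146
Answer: d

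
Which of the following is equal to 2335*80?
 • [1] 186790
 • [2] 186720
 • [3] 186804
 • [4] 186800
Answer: 4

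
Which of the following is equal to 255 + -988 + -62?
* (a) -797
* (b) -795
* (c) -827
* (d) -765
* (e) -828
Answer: b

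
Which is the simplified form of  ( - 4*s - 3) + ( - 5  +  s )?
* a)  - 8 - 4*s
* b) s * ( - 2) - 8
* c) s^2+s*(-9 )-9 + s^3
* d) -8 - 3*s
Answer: d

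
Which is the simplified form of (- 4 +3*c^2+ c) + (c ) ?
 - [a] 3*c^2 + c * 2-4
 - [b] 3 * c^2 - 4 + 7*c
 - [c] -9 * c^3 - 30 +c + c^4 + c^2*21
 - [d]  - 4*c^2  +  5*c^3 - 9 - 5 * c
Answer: a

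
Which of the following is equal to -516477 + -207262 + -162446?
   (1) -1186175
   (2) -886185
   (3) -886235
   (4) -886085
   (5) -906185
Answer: 2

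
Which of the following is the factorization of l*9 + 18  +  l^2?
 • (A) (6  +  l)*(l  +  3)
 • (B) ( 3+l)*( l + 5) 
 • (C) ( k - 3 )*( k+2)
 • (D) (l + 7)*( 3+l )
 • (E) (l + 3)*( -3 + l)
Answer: A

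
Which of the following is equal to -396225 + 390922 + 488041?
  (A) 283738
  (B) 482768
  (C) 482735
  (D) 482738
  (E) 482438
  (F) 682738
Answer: D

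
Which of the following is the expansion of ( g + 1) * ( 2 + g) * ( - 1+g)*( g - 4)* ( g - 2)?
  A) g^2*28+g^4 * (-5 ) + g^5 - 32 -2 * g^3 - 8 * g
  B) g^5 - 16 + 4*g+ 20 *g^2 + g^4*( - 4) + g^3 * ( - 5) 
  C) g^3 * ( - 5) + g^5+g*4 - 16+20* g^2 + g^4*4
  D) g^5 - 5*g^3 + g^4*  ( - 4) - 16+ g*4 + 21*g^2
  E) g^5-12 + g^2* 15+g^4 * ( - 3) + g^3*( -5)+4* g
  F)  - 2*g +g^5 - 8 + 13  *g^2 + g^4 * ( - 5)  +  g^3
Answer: B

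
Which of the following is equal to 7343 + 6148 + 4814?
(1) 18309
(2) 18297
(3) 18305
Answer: 3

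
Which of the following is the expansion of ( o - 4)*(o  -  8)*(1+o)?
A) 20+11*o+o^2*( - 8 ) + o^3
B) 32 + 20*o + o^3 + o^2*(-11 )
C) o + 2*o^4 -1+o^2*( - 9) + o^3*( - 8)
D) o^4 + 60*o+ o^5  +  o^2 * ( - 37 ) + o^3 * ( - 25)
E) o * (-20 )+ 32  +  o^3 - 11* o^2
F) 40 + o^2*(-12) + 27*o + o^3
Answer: B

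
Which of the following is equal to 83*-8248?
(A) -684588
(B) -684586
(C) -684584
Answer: C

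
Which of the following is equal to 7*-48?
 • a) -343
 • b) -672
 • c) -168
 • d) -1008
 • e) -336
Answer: e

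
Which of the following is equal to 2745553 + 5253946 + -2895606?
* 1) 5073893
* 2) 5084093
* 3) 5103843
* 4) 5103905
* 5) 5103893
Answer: 5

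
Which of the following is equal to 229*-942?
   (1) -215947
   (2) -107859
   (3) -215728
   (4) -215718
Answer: 4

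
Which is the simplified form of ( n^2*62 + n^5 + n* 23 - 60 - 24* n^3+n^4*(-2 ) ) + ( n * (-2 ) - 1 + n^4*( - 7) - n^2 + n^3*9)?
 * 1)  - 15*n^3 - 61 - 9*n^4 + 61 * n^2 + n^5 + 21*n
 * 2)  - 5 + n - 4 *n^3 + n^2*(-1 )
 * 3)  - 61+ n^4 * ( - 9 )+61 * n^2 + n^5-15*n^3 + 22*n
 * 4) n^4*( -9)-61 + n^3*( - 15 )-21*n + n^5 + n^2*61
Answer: 1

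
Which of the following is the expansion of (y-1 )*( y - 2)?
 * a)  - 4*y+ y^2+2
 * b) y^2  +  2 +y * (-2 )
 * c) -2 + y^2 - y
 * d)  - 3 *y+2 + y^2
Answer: d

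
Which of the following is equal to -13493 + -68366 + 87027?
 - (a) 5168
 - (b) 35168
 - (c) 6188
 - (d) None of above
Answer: a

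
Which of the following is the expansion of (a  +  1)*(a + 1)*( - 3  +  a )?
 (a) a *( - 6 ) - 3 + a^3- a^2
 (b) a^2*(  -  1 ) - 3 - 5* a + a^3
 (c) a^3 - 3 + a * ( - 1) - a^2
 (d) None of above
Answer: b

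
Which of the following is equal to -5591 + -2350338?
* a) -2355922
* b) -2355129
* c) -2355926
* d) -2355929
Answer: d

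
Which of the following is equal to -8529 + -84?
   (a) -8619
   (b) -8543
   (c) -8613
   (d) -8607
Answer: c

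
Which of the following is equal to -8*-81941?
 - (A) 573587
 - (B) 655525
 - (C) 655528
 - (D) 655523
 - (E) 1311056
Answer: C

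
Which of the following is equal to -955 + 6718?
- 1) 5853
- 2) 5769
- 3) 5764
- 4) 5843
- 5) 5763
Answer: 5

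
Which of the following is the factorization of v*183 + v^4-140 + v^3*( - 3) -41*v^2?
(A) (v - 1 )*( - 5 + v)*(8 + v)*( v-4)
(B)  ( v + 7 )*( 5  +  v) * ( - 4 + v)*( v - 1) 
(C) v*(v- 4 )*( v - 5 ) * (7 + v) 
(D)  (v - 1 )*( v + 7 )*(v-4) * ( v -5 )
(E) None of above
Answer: D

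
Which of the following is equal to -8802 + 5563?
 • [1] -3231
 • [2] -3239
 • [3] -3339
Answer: 2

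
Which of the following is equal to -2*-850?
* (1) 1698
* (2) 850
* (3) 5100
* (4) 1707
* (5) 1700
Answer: 5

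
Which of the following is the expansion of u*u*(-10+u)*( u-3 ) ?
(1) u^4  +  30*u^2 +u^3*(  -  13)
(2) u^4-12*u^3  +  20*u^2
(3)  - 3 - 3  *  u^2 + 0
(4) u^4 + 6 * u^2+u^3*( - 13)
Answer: 1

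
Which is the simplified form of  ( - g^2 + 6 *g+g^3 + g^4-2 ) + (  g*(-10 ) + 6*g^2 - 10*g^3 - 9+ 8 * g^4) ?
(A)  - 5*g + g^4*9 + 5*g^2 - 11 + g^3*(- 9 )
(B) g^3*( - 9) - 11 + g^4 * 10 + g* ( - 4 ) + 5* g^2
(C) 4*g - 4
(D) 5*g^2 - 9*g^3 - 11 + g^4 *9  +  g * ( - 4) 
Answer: D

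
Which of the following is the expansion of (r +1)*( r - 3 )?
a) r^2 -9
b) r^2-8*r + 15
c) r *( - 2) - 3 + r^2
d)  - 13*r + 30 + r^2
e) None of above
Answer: c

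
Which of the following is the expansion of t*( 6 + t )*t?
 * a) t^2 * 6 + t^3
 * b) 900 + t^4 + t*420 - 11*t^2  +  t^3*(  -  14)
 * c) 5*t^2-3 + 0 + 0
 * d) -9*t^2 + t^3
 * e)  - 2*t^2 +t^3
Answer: a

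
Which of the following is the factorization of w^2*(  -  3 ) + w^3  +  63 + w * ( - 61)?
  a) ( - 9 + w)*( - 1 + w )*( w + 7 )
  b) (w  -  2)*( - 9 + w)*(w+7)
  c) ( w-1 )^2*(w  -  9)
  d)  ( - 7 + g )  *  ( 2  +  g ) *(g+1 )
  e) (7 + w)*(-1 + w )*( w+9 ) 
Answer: a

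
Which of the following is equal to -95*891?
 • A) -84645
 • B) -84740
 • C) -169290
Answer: A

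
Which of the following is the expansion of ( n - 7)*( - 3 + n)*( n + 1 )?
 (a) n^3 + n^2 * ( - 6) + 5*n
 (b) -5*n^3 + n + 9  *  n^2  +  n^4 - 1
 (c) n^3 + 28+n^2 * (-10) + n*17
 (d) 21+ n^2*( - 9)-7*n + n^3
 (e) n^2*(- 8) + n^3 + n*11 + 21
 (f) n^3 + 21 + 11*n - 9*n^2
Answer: f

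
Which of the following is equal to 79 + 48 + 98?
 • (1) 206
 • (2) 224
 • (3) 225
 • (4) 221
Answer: 3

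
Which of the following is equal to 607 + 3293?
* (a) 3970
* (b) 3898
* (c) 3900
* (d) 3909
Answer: c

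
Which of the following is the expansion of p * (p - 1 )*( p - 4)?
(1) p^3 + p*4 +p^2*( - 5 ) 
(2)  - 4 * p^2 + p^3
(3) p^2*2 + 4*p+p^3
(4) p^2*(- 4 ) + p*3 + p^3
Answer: 1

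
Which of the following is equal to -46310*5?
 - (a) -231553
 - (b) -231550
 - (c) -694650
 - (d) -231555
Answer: b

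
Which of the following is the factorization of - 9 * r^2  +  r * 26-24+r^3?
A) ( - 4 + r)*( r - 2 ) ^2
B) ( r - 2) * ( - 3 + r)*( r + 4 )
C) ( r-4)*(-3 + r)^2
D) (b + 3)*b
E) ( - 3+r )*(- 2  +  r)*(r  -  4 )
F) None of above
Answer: E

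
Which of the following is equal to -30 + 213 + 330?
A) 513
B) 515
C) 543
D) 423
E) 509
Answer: A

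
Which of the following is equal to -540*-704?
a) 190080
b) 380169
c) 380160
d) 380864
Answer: c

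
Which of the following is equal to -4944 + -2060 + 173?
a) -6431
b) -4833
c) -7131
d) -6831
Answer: d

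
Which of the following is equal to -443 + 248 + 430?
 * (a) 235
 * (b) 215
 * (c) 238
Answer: a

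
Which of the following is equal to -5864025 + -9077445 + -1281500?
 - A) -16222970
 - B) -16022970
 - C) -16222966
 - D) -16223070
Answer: A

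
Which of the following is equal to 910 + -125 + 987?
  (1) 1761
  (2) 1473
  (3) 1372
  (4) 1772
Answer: 4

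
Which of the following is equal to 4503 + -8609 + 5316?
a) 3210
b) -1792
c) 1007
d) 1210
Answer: d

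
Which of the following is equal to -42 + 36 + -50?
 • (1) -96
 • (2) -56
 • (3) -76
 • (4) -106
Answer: 2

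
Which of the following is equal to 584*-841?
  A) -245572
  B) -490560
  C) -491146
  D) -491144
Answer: D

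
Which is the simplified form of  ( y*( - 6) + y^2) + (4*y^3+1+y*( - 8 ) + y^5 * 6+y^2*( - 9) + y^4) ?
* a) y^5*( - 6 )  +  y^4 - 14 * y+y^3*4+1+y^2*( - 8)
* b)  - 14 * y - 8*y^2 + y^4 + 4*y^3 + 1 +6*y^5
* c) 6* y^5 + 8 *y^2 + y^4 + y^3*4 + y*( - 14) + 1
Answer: b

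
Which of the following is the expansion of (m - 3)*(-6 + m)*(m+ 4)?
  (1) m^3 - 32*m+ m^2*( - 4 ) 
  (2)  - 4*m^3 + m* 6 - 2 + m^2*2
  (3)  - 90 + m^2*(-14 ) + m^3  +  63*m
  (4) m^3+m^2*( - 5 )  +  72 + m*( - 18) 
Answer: 4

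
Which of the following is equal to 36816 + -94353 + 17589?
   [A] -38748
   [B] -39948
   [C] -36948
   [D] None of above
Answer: B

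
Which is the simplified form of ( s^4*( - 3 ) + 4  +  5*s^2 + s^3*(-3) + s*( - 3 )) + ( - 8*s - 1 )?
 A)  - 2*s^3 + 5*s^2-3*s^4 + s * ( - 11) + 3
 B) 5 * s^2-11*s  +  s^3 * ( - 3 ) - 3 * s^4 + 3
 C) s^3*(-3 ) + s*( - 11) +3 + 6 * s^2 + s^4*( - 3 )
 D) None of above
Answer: B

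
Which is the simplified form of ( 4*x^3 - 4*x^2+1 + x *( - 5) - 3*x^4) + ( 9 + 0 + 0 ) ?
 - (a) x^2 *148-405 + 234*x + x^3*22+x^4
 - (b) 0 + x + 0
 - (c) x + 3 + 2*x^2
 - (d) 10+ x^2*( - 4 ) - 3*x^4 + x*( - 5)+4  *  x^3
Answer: d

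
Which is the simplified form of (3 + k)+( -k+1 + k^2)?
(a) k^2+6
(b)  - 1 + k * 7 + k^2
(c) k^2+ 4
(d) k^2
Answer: c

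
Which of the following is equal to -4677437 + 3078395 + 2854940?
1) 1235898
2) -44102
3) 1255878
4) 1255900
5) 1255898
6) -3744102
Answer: 5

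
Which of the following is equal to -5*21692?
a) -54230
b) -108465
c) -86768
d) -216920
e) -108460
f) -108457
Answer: e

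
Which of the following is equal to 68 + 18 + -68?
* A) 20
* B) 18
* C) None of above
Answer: B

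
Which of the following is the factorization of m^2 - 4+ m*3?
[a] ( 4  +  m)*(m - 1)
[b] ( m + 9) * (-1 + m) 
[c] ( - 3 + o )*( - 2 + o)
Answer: a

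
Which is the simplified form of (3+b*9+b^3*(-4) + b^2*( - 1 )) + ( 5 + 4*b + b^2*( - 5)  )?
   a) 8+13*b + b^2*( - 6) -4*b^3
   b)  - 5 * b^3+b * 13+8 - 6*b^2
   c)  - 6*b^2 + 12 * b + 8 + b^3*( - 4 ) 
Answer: a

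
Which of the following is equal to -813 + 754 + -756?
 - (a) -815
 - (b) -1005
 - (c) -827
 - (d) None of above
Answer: a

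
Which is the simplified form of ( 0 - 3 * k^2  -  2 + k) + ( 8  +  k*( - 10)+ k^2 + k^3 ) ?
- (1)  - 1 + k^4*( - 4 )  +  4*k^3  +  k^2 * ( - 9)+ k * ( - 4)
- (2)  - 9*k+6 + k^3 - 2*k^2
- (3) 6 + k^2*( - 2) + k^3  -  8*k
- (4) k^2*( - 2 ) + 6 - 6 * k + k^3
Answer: 2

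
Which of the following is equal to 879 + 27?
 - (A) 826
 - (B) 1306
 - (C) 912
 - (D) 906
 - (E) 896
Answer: D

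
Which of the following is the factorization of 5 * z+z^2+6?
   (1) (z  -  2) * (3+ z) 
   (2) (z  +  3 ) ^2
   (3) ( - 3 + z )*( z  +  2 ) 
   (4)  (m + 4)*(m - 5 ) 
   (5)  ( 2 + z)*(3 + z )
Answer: 5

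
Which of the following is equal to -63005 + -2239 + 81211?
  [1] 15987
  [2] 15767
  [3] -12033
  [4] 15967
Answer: 4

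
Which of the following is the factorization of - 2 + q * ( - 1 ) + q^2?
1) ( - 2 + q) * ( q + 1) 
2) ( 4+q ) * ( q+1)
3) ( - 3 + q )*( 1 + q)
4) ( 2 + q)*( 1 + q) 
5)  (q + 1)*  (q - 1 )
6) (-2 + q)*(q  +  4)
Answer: 1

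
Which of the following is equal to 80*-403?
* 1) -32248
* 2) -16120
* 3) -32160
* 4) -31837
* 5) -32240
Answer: 5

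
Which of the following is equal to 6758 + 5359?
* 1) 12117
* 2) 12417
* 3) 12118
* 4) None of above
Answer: 1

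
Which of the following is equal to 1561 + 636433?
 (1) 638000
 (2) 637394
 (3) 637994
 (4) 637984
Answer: 3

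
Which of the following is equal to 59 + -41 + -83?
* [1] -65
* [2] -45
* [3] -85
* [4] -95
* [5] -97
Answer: 1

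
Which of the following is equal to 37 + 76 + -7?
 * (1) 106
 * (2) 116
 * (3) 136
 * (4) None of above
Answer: 1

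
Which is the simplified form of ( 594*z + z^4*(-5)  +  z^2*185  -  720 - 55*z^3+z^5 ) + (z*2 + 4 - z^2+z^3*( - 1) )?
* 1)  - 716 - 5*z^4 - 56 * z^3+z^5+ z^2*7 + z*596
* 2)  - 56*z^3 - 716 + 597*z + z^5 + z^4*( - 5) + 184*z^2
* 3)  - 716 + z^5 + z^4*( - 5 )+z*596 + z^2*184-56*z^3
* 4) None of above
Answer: 3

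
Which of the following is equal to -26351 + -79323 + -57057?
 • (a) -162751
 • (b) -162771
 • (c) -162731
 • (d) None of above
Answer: c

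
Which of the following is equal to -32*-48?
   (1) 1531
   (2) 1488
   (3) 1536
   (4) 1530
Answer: 3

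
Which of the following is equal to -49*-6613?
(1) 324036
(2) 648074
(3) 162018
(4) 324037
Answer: 4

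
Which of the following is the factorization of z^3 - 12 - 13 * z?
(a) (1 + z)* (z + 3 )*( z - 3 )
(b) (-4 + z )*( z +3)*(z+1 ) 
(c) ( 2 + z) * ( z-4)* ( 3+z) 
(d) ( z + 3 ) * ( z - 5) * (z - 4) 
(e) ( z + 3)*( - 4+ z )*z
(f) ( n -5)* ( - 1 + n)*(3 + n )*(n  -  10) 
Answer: b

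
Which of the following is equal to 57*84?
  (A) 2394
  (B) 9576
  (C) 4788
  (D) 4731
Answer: C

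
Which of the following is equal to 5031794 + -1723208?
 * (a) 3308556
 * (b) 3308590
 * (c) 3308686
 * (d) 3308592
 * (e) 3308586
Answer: e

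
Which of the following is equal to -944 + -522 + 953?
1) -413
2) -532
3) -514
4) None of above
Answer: 4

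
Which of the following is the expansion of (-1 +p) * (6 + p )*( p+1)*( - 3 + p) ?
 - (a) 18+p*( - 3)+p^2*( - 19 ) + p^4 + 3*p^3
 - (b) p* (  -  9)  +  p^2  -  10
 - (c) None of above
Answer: a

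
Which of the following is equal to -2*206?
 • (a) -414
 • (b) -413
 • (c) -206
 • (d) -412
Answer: d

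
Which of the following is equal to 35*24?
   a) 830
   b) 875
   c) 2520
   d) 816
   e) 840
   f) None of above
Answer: e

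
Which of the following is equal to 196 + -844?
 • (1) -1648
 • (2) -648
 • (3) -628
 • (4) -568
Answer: 2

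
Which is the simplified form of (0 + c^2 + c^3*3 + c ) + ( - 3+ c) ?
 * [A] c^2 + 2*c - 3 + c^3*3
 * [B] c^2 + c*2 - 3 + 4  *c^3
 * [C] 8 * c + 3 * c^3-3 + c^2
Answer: A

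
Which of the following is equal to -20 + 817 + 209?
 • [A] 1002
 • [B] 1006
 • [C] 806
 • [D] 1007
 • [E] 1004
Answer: B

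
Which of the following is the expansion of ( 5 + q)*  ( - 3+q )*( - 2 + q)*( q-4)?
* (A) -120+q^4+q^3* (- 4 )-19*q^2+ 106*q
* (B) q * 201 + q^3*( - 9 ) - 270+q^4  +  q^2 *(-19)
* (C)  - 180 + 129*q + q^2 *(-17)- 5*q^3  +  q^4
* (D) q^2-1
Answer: A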